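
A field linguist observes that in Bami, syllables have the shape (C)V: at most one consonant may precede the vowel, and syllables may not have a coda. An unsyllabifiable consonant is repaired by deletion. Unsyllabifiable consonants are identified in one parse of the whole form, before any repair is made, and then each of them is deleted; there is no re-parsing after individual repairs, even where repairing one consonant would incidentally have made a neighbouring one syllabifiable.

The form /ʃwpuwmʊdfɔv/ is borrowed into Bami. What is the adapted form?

pumʊfɔ

Under (C)V, the unsyllabifiable consonants are /ʃ/, /w/, /w/, /d/, /v/ (no codas are permitted; onsets are limited to one consonant).
Each unlicensed consonant is deleted: /ʃ/, /w/, /w/, /d/, /v/.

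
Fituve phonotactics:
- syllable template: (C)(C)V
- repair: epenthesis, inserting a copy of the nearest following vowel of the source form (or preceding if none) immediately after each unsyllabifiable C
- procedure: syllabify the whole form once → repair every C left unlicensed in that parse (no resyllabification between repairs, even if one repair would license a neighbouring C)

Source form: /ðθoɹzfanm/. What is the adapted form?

The consonants /ɹ/, /n/, /m/ cannot be parsed into a legal (C)(C)V syllable (no codas are permitted; onsets may contain at most 2 consonants).
Inserting the epenthetic vowel yields /ɹ/ → /ɹa/, /n/ → /na/, /m/ → /ma/.

ðθoɹazfanama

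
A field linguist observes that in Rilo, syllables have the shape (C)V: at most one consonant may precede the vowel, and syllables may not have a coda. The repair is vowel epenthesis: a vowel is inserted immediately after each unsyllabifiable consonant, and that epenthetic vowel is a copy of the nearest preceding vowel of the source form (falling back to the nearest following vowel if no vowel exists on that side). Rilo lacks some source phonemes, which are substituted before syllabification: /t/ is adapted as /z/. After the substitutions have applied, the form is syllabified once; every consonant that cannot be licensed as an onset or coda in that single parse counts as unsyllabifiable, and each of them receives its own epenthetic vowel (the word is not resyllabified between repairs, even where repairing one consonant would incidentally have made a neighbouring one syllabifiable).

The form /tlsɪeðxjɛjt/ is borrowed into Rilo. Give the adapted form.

zɪlɪsɪeðexejɛjɛzɛ

Substitution: /t/ → /z/, giving /zlsɪeðxjɛjz/.
Syllabifying with onset maximization leaves /z/, /l/, /ð/, /x/, /j/, /z/ stranded (no codas are permitted; onsets are limited to one consonant).
Epenthesis after each stranded consonant: /z/ → /zɪ/, /l/ → /lɪ/, /ð/ → /ðe/, /x/ → /xe/, /j/ → /jɛ/, /z/ → /zɛ/.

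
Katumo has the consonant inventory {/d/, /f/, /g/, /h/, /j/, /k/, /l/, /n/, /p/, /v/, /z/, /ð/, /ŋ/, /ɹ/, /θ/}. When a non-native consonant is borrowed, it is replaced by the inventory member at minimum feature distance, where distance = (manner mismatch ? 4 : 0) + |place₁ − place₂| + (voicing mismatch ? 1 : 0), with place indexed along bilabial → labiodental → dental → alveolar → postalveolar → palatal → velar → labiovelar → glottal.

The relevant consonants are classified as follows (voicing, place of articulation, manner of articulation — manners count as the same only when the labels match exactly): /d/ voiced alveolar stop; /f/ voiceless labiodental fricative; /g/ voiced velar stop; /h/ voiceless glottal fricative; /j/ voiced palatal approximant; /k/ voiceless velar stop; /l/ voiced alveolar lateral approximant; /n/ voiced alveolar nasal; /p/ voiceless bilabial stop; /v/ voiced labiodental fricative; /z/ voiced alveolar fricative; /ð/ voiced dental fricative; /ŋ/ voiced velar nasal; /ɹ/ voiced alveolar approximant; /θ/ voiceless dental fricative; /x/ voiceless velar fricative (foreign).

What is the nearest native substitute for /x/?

/h/ is closest: same manner (fricative), place distance 2 (velar→glottal), same voicing; total 2. Next closest is /k/ at distance 4.

h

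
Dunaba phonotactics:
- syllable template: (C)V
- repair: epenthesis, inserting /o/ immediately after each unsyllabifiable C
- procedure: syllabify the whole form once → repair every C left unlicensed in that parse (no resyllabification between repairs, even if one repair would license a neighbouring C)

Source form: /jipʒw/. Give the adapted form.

Under (C)V, the unsyllabifiable consonants are /p/, /ʒ/, /w/ (no codas are permitted; onsets are limited to one consonant).
Epenthesis after each stranded consonant: /p/ → /po/, /ʒ/ → /ʒo/, /w/ → /wo/.

jipoʒowo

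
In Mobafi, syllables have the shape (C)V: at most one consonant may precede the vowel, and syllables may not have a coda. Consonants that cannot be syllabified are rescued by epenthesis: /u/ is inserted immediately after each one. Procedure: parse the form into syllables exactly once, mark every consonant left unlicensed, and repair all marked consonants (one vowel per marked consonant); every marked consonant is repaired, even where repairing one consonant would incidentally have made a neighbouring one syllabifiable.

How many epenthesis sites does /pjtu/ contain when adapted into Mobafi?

2

The unsyllabifiable consonants are /p/, /j/; each receives one epenthetic vowel.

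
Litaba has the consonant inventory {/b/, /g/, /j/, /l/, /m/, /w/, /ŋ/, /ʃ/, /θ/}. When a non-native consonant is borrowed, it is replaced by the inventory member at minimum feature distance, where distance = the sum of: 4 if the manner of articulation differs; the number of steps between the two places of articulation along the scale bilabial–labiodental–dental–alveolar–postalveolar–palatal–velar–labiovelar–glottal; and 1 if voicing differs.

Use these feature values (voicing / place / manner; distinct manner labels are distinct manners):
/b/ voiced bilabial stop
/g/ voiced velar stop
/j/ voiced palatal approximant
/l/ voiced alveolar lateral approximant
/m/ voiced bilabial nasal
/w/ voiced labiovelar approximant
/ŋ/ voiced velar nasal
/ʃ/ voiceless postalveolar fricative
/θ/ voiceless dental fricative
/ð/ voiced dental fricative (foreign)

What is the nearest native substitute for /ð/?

θ

/θ/ is closest: same manner (fricative), place distance 0 (dental→dental), voicing differs (+1); total 1. Next closest is /ʃ/ at distance 3.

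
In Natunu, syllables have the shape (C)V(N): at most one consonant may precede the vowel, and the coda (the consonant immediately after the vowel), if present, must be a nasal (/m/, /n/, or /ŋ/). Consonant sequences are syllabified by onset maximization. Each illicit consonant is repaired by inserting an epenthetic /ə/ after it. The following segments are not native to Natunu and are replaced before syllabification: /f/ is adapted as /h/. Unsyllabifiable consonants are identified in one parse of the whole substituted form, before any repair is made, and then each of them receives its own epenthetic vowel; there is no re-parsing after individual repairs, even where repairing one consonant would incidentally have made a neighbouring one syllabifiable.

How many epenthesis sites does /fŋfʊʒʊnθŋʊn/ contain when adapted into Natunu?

After substitution the input is /hŋhʊʒʊnθŋʊn/.
The unsyllabifiable consonants are /h/, /ŋ/, /θ/; each receives one epenthetic vowel.

3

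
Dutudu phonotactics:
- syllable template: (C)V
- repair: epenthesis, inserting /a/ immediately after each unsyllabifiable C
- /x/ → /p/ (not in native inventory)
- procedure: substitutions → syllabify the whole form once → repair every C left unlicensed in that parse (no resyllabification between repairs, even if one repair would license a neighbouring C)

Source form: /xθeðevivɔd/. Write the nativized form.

paθeðevivɔda

Substitution: /x/ → /p/, giving /pθeðevivɔd/.
Syllabifying with onset maximization leaves /p/, /d/ stranded (no codas are permitted; onsets are limited to one consonant).
Inserting the epenthetic vowel yields /p/ → /pa/, /d/ → /da/.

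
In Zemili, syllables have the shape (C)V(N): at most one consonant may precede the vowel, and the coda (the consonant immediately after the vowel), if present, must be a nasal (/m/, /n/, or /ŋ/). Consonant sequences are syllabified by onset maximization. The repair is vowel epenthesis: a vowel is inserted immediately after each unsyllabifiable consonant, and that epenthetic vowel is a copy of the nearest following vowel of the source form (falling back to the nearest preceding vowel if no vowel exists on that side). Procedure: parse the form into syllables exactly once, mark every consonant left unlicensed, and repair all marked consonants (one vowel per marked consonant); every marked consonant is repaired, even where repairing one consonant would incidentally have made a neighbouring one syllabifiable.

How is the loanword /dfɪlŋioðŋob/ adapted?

The consonants /d/, /l/, /ð/, /b/ cannot be parsed into a legal (C)V(N) syllable (only a nasal (/m/, /n/, or /ŋ/) is licensed in coda position; onsets are limited to one consonant).
Epenthesis after each stranded consonant: /d/ → /dɪ/, /l/ → /li/, /ð/ → /ðo/, /b/ → /bo/.

dɪfɪliŋioðoŋobo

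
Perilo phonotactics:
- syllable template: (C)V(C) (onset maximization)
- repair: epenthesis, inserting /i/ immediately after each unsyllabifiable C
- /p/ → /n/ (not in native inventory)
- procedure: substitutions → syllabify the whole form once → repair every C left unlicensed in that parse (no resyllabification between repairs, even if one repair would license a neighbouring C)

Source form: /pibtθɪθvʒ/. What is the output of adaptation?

nibtiθɪθviʒi

Substitution: /p/ → /n/, giving /nibtθɪθvʒ/.
The consonants /t/, /v/, /ʒ/ cannot be parsed into a legal (C)V(C) syllable (at most one coda consonant is licensed; onsets are limited to one consonant).
Inserting the epenthetic vowel yields /t/ → /ti/, /v/ → /vi/, /ʒ/ → /ʒi/.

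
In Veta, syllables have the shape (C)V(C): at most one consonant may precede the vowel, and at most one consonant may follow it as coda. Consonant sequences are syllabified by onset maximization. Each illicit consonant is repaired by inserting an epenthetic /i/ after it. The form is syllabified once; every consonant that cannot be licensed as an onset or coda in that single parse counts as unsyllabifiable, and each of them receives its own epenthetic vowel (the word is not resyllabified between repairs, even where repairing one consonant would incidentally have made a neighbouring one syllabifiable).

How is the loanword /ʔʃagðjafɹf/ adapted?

The consonants /ʔ/, /ð/, /ɹ/, /f/ cannot be parsed into a legal (C)V(C) syllable (at most one coda consonant is licensed; onsets are limited to one consonant).
Each unlicensed consonant becomes the onset of a new syllable: /ʔ/ → /ʔi/, /ð/ → /ði/, /ɹ/ → /ɹi/, /f/ → /fi/.

ʔiʃagðijafɹifi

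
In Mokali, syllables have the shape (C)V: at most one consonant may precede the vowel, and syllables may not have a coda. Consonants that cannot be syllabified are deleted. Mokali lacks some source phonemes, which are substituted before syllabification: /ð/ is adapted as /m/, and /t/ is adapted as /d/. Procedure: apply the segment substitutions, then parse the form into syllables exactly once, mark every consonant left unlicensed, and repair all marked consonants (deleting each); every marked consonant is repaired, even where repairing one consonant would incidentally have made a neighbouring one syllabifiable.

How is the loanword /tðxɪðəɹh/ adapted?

xɪmə

Substitution: /t/ → /d/, /ð/ → /m/, giving /dmxɪməɹh/.
The consonants /d/, /m/, /ɹ/, /h/ cannot be parsed into a legal (C)V syllable (no codas are permitted; onsets are limited to one consonant).
Each unlicensed consonant is deleted: /d/, /m/, /ɹ/, /h/.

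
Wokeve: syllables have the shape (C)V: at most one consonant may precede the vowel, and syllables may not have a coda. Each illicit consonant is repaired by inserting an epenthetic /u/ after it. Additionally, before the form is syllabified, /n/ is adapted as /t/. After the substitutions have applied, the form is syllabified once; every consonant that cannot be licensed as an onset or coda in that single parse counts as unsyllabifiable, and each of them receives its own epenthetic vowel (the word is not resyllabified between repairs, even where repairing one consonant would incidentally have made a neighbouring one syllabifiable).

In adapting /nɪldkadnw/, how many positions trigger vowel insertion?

After substitution the input is /tɪldkadtw/.
The unsyllabifiable consonants are /l/, /d/, /d/, /t/, /w/; each receives one epenthetic vowel.

5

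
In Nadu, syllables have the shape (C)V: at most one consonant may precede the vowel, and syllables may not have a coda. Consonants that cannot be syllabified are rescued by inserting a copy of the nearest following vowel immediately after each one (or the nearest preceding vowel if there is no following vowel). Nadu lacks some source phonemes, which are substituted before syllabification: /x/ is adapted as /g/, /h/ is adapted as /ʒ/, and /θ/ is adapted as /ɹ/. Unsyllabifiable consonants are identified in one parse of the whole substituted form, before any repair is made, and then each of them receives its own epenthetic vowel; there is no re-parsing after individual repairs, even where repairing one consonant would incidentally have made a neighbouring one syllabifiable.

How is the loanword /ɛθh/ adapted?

ɛɹɛʒɛ

Substitution: /θ/ → /ɹ/, /h/ → /ʒ/, giving /ɛɹʒ/.
The consonants /ɹ/, /ʒ/ cannot be parsed into a legal (C)V syllable (no codas are permitted; onsets are limited to one consonant).
Each unlicensed consonant becomes the onset of a new syllable: /ɹ/ → /ɹɛ/, /ʒ/ → /ʒɛ/.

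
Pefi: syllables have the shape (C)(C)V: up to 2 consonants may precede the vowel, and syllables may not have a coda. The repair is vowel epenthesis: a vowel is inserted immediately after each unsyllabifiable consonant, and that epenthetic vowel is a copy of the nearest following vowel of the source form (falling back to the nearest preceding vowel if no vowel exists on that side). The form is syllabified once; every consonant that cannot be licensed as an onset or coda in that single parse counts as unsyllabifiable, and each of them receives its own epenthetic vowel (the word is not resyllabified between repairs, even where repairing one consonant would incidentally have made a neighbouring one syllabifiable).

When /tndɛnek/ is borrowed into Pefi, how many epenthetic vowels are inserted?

2

The unsyllabifiable consonants are /t/, /k/; each receives one epenthetic vowel.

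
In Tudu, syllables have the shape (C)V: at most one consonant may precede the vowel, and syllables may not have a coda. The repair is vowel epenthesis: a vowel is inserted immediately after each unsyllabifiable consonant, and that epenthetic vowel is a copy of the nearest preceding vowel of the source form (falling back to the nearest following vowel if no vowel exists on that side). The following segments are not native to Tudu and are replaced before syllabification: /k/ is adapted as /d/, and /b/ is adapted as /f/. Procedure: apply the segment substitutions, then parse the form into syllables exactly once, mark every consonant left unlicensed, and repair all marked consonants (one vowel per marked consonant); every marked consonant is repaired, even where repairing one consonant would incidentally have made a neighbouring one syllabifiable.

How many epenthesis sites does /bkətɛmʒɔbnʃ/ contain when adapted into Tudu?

After substitution the input is /fdətɛmʒɔfnʃ/.
The unsyllabifiable consonants are /f/, /m/, /f/, /n/, /ʃ/; each receives one epenthetic vowel.

5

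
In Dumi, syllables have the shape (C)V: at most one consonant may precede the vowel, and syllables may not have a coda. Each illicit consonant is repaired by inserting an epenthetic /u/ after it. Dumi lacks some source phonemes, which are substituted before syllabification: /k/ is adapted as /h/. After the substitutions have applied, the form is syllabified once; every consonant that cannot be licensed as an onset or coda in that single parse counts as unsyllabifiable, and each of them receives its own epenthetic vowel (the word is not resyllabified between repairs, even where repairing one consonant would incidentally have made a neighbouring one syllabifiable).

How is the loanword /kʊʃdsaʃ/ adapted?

hʊʃudusaʃu

Substitution: /k/ → /h/, giving /hʊʃdsaʃ/.
Syllabifying with onset maximization leaves /ʃ/, /d/, /ʃ/ stranded (no codas are permitted; onsets are limited to one consonant).
Epenthesis after each stranded consonant: /ʃ/ → /ʃu/, /d/ → /du/, /ʃ/ → /ʃu/.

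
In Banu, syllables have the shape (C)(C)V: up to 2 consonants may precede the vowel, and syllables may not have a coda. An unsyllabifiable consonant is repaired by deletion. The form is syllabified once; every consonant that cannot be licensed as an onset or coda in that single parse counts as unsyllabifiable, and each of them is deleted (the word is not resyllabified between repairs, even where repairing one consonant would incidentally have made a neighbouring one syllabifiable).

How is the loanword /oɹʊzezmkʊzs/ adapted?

The consonants /z/, /z/, /s/ cannot be parsed into a legal (C)(C)V syllable (no codas are permitted; onsets may contain at most 2 consonants).
Deletion applies to /z/, /z/, /s/.

oɹʊzemkʊ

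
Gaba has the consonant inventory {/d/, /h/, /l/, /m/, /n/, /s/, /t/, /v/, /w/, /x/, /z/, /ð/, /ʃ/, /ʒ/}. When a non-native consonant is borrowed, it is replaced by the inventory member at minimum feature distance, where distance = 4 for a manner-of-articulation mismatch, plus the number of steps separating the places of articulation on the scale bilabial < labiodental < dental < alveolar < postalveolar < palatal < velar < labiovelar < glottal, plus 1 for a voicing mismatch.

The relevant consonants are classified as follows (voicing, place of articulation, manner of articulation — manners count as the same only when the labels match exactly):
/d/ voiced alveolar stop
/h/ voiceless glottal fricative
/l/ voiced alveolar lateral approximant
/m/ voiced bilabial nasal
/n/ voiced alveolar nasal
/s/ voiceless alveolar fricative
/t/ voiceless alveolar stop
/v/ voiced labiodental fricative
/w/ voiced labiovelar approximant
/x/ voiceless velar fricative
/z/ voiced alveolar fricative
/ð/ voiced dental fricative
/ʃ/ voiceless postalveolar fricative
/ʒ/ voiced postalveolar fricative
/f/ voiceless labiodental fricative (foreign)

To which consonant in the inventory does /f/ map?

v

/v/ is closest: same manner (fricative), place distance 0 (labiodental→labiodental), voicing differs (+1); total 1. Next closest is /s/ at distance 2.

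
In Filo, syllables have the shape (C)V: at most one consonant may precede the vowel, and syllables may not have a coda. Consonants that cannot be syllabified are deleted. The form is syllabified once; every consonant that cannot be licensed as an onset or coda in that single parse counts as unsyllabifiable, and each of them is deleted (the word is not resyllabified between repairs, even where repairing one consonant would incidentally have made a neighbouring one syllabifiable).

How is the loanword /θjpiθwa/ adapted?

piwa

Under (C)V, the unsyllabifiable consonants are /θ/, /j/, /θ/ (no codas are permitted; onsets are limited to one consonant).
Deletion applies to /θ/, /j/, /θ/.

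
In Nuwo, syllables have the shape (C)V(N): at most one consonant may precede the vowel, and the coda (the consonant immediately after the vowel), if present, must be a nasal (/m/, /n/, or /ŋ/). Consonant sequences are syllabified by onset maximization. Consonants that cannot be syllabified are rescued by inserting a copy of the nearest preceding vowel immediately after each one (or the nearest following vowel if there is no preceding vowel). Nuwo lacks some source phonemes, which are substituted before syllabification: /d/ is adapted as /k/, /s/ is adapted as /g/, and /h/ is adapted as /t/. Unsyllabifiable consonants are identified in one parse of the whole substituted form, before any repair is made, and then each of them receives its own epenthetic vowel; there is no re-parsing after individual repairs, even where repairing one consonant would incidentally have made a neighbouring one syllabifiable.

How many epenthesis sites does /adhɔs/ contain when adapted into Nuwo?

After substitution the input is /aktɔg/.
The unsyllabifiable consonants are /k/, /g/; each receives one epenthetic vowel.

2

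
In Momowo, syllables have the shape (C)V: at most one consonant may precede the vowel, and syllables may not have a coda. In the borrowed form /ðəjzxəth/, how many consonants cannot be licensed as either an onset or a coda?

The consonants /j/, /z/, /t/, /h/ cannot be parsed into a legal (C)V syllable (no codas are permitted; onsets are limited to one consonant).

4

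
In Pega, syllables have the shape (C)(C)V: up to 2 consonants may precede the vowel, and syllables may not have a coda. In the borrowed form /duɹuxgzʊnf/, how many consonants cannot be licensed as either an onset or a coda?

Syllabifying with onset maximization leaves /x/, /n/, /f/ stranded (no codas are permitted; onsets may contain at most 2 consonants).

3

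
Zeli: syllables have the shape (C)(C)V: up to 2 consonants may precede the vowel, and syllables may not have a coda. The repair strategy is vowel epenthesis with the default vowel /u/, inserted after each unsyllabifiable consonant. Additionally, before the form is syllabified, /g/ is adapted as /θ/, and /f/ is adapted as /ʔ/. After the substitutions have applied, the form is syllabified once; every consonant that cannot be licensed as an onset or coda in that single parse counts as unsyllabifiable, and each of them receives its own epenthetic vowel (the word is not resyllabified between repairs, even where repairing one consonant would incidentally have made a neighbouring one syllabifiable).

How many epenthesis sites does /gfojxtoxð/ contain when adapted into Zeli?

3

After substitution the input is /θʔojxtoxð/.
The unsyllabifiable consonants are /j/, /x/, /ð/; each receives one epenthetic vowel.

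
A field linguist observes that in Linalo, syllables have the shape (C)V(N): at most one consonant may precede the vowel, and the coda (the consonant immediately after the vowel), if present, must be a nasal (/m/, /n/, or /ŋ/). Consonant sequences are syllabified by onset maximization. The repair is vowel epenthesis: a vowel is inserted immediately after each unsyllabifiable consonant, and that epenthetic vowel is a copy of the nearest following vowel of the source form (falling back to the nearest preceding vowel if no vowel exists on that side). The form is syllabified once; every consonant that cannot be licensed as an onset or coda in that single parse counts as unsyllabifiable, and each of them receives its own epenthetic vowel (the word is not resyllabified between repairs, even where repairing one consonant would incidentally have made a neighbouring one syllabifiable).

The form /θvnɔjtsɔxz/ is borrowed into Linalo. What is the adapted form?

θɔvɔnɔjɔtɔsɔxɔzɔ

The consonants /θ/, /v/, /j/, /t/, /x/, /z/ cannot be parsed into a legal (C)V(N) syllable (only a nasal (/m/, /n/, or /ŋ/) is licensed in coda position; onsets are limited to one consonant).
Epenthesis after each stranded consonant: /θ/ → /θɔ/, /v/ → /vɔ/, /j/ → /jɔ/, /t/ → /tɔ/, /x/ → /xɔ/, /z/ → /zɔ/.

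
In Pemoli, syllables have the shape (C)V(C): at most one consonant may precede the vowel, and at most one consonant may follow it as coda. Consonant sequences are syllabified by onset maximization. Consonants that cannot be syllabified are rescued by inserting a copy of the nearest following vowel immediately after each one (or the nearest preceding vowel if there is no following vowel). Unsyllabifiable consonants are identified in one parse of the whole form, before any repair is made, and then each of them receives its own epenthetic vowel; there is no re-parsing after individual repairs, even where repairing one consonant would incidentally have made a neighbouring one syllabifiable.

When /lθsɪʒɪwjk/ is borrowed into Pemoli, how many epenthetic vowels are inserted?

The unsyllabifiable consonants are /l/, /θ/, /j/, /k/; each receives one epenthetic vowel.

4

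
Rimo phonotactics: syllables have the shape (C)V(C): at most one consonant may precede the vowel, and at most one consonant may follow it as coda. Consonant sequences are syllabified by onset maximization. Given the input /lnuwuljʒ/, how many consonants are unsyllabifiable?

Syllabifying with onset maximization leaves /l/, /j/, /ʒ/ stranded (at most one coda consonant is licensed; onsets are limited to one consonant).

3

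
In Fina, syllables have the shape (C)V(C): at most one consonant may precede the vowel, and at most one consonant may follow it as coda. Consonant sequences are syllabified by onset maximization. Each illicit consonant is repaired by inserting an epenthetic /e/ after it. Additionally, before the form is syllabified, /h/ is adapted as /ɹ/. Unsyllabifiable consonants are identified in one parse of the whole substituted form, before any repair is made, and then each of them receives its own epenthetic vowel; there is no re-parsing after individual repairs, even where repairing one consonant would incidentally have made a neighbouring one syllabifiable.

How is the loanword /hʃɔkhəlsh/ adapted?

Substitution: /h/ → /ɹ/, giving /ɹʃɔkɹəlsɹ/.
The consonants /ɹ/, /s/, /ɹ/ cannot be parsed into a legal (C)V(C) syllable (at most one coda consonant is licensed; onsets are limited to one consonant).
Inserting the epenthetic vowel yields /ɹ/ → /ɹe/, /s/ → /se/, /ɹ/ → /ɹe/.

ɹeʃɔkɹəlseɹe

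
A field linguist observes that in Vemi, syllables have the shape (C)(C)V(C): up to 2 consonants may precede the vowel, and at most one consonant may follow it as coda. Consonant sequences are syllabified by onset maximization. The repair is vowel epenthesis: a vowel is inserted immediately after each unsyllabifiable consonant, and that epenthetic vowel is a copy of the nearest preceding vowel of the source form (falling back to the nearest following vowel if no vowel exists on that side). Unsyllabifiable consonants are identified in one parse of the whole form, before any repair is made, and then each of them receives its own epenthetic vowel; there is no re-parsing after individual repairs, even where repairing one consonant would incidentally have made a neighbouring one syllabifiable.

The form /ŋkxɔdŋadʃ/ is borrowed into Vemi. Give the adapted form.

ŋɔkxɔdŋadʃa

Under (C)(C)V(C), the unsyllabifiable consonants are /ŋ/, /ʃ/ (at most one coda consonant is licensed; onsets may contain at most 2 consonants).
Inserting the epenthetic vowel yields /ŋ/ → /ŋɔ/, /ʃ/ → /ʃa/.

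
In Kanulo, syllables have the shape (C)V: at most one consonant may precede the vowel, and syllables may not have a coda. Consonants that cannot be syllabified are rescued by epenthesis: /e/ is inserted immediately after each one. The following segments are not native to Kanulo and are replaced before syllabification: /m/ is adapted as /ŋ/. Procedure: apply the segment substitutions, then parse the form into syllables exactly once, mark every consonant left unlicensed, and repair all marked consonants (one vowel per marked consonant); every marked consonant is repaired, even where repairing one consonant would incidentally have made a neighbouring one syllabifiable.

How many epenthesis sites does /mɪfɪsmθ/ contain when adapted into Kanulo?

After substitution the input is /ŋɪfɪsŋθ/.
The unsyllabifiable consonants are /s/, /ŋ/, /θ/; each receives one epenthetic vowel.

3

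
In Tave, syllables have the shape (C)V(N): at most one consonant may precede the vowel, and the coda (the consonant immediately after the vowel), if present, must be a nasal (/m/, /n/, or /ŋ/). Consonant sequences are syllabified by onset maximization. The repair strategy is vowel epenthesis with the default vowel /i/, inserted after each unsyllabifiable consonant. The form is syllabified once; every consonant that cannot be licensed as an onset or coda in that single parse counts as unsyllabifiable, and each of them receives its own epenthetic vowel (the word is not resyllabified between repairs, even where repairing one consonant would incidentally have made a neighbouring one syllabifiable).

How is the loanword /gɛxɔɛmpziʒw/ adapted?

Under (C)V(N), the unsyllabifiable consonants are /p/, /ʒ/, /w/ (only a nasal (/m/, /n/, or /ŋ/) is licensed in coda position; onsets are limited to one consonant).
Each unlicensed consonant becomes the onset of a new syllable: /p/ → /pi/, /ʒ/ → /ʒi/, /w/ → /wi/.

gɛxɔɛmpiziʒiwi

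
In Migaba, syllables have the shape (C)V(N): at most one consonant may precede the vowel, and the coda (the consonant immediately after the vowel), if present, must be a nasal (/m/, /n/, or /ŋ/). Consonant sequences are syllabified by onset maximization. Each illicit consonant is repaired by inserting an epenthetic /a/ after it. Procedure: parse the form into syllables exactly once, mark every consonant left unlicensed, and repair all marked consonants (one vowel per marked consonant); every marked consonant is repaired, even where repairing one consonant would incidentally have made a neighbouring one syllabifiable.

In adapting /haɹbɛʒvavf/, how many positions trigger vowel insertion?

4

The unsyllabifiable consonants are /ɹ/, /ʒ/, /v/, /f/; each receives one epenthetic vowel.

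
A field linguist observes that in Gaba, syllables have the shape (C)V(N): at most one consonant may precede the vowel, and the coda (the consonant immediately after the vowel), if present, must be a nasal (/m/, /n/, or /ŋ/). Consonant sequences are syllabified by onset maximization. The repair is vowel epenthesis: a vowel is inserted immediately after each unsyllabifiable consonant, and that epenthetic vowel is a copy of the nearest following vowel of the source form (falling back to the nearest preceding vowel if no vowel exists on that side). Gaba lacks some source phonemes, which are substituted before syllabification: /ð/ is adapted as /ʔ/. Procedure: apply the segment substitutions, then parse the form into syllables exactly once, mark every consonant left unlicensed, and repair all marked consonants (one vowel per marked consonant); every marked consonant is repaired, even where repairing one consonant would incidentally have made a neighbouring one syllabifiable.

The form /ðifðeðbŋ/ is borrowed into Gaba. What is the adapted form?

Substitution: /ð/ → /ʔ/, giving /ʔifʔeʔbŋ/.
Under (C)V(N), the unsyllabifiable consonants are /f/, /ʔ/, /b/, /ŋ/ (only a nasal (/m/, /n/, or /ŋ/) is licensed in coda position; onsets are limited to one consonant).
Each unlicensed consonant becomes the onset of a new syllable: /f/ → /fe/, /ʔ/ → /ʔe/, /b/ → /be/, /ŋ/ → /ŋe/.

ʔifeʔeʔebeŋe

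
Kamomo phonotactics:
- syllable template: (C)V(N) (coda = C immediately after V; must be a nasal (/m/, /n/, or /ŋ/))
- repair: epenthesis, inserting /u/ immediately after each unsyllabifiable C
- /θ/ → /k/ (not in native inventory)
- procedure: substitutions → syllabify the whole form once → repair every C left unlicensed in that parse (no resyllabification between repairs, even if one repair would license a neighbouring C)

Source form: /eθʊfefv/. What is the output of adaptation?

Substitution: /θ/ → /k/, giving /ekʊfefv/.
The consonants /f/, /v/ cannot be parsed into a legal (C)V(N) syllable (only a nasal (/m/, /n/, or /ŋ/) is licensed in coda position; onsets are limited to one consonant).
Epenthesis after each stranded consonant: /f/ → /fu/, /v/ → /vu/.

ekʊfefuvu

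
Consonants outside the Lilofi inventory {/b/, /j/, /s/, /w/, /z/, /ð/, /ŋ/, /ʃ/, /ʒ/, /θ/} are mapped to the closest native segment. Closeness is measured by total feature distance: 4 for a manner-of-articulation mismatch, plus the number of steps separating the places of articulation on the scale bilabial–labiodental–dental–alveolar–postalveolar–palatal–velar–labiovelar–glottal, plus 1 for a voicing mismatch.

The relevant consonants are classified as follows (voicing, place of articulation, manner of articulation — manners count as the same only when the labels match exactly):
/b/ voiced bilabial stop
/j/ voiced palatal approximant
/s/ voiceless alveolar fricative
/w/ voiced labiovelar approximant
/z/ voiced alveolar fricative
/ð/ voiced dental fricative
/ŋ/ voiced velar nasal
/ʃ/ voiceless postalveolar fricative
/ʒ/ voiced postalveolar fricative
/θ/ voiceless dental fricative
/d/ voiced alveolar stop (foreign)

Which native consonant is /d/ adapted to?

/b/ is closest: same manner (stop), place distance 3 (alveolar→bilabial), same voicing; total 3. Next closest is /z/ at distance 4.

b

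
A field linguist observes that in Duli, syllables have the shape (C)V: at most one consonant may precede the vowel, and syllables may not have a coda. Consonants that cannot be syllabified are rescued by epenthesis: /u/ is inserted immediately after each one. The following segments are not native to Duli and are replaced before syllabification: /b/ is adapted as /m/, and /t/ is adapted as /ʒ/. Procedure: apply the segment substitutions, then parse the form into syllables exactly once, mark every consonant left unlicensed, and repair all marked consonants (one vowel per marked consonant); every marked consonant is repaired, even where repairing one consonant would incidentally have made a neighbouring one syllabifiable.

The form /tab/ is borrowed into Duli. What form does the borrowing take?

ʒamu

Substitution: /t/ → /ʒ/, /b/ → /m/, giving /ʒam/.
Under (C)V, the unsyllabifiable consonants are /m/ (no codas are permitted; onsets are limited to one consonant).
Each unlicensed consonant becomes the onset of a new syllable: /m/ → /mu/.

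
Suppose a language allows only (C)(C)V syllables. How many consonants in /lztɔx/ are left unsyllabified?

2

The consonants /l/, /x/ cannot be parsed into a legal (C)(C)V syllable (no codas are permitted; onsets may contain at most 2 consonants).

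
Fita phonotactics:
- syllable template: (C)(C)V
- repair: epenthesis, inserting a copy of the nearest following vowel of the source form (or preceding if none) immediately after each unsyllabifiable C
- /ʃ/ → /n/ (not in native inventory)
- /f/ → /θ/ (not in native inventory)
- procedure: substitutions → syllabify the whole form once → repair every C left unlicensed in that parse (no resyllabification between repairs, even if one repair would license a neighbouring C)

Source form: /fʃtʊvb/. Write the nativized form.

Substitution: /f/ → /θ/, /ʃ/ → /n/, giving /θntʊvb/.
Under (C)(C)V, the unsyllabifiable consonants are /θ/, /v/, /b/ (no codas are permitted; onsets may contain at most 2 consonants).
Inserting the epenthetic vowel yields /θ/ → /θʊ/, /v/ → /vʊ/, /b/ → /bʊ/.

θʊntʊvʊbʊ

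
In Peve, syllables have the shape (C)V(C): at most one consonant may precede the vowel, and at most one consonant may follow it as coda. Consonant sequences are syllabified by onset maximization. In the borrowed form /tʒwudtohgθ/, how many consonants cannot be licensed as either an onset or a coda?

The consonants /t/, /ʒ/, /g/, /θ/ cannot be parsed into a legal (C)V(C) syllable (at most one coda consonant is licensed; onsets are limited to one consonant).

4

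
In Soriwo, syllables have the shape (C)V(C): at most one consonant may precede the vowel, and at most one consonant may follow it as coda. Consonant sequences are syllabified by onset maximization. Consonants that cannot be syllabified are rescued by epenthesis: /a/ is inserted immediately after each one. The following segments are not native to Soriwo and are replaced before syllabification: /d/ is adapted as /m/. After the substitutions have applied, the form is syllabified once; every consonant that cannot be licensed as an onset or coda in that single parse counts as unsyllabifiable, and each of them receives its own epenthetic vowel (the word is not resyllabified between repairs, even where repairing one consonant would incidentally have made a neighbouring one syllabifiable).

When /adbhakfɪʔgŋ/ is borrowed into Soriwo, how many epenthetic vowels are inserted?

After substitution the input is /ambhakfɪʔgŋ/.
The unsyllabifiable consonants are /b/, /g/, /ŋ/; each receives one epenthetic vowel.

3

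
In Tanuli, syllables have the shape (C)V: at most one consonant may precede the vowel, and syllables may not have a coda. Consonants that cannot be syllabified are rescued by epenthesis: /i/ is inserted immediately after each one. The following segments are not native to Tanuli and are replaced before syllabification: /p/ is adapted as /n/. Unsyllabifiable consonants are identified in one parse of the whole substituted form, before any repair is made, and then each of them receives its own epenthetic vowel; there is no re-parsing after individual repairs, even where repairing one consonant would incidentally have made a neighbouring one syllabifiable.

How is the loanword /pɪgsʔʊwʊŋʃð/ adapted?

nɪgisiʔʊwʊŋiʃiði

Substitution: /p/ → /n/, giving /nɪgsʔʊwʊŋʃð/.
Under (C)V, the unsyllabifiable consonants are /g/, /s/, /ŋ/, /ʃ/, /ð/ (no codas are permitted; onsets are limited to one consonant).
Epenthesis after each stranded consonant: /g/ → /gi/, /s/ → /si/, /ŋ/ → /ŋi/, /ʃ/ → /ʃi/, /ð/ → /ði/.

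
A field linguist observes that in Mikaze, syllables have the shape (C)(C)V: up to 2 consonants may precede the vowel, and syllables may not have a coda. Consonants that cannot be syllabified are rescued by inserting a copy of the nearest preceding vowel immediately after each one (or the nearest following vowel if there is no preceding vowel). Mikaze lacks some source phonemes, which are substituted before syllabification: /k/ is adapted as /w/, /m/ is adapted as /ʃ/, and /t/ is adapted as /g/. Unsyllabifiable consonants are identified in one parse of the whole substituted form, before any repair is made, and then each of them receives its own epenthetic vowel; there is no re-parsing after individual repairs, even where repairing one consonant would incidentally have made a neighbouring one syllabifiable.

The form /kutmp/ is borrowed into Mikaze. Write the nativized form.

wuguʃupu

Substitution: /k/ → /w/, /t/ → /g/, /m/ → /ʃ/, giving /wugʃp/.
Under (C)(C)V, the unsyllabifiable consonants are /g/, /ʃ/, /p/ (no codas are permitted; onsets may contain at most 2 consonants).
Inserting the epenthetic vowel yields /g/ → /gu/, /ʃ/ → /ʃu/, /p/ → /pu/.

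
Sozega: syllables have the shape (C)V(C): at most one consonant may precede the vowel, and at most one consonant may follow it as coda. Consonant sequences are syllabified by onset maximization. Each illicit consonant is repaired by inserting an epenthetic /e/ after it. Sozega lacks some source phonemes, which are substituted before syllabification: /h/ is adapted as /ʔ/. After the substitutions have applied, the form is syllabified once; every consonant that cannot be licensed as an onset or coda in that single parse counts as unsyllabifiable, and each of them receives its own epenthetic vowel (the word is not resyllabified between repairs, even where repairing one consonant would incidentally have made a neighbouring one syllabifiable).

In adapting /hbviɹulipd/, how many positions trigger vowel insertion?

3

After substitution the input is /ʔbviɹulipd/.
The unsyllabifiable consonants are /ʔ/, /b/, /d/; each receives one epenthetic vowel.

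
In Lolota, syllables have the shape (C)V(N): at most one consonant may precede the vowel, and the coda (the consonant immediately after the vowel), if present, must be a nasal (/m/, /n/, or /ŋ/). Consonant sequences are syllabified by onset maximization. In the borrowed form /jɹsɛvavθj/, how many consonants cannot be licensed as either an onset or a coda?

The consonants /j/, /ɹ/, /v/, /θ/, /j/ cannot be parsed into a legal (C)V(N) syllable (only a nasal (/m/, /n/, or /ŋ/) is licensed in coda position; onsets are limited to one consonant).

5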